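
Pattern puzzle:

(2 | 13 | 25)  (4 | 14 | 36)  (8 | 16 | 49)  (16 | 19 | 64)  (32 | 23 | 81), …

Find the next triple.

(64 | 28 | 100)

For the first value, ×2 each step: 2, 4, 8, 16, 32 → 64.
Second value goes 13, 14, 16, 19, 23 → 28 (differences are 1, 2, 3, … (increasing by 1 each time)).
Third value — perfect squares: 5², 6², 7², …: 25, 36, 49, 64, 81 → 100.
Combining the parts gives (64 | 28 | 100).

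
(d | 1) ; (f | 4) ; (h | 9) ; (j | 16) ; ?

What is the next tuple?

(l | 25)

Letter goes d, f, h, j → l (letters move forward 2 places in the alphabet).
For the second entry, perfect squares: 1², 2², 3², …: 1, 4, 9, 16 → 25.
Putting it together: (l | 25).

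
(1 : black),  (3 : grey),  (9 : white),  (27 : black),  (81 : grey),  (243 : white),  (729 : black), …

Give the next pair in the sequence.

(2187 : grey)

First value: 1, 3, 9, 27, 81, 243, 729 → 2187 (×3 each step).
For the shade, repeats black → grey → white: black, grey, white, black, grey, white, black → grey.
So the next pair is (2187 : grey).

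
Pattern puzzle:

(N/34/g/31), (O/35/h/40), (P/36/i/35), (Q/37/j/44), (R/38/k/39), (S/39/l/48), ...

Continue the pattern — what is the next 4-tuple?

First letter goes N, O, P, Q, R, S → T (letters move forward 1 place in the alphabet).
Second component goes 34, 35, 36, 37, 38, 39 → 40 (+1 each step).
Second letter — letters move forward 1 place in the alphabet: g, h, i, j, k, l → m.
Fourth component: alternating steps +9, −5, +9, −5, …; 31, 40, 35, 44, 39, 48 → 43.
Combining the parts gives (T/40/m/43).

(T/40/m/43)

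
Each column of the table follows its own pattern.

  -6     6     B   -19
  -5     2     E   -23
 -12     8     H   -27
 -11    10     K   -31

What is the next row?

First component goes -6, -5, -12, -11 → -18 (alternating steps +1, −7, +1, −7, …).
Second component goes 6, 2, 8, 10 → 18 (each term is the sum of the two before it).
Letter: letters move forward 3 places in the alphabet; B, E, H, K → N.
Fourth component — −4 each step: -19, -23, -27, -31 → -35.
Putting it together: -18  18  N  -35.

-18  18  N  -35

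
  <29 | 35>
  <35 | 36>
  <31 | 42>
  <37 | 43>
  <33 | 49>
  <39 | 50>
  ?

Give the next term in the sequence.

First coordinate — alternating steps +6, −4, +6, −4, …: 29, 35, 31, 37, 33, 39 → 35.
Second coordinate: alternating steps +1, +6, +1, +6, …; 35, 36, 42, 43, 49, 50 → 56.
So the next term is <35 | 56>.

<35 | 56>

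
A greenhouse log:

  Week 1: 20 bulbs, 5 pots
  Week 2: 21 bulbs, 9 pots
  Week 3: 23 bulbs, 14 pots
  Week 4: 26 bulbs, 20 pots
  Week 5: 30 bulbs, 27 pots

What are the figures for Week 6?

35 bulbs, 35 pots

Bulbs: 20, 21, 23, 26, 30 → 35 (differences are 1, 2, 3, … (increasing by 1 each time)).
Pots: differences are 4, 5, 6, … (increasing by 1 each time), so 5, 9, 14, 20, 27 → 35.
So the next line is 35 bulbs, 35 pots.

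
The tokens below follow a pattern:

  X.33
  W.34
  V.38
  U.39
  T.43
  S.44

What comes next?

Letter: letters move back 1 place in the alphabet, so X, W, V, U, T, S → R.
Second component: 33, 34, 38, 39, 43, 44 → 48 (alternating steps +1, +4, +1, +4, …).
So the next token is R.48.

R.48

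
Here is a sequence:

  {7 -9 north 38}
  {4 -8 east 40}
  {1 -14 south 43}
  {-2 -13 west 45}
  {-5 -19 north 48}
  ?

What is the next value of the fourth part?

Fourth part: alternating steps +2, +3, +2, +3, …; 38, 40, 43, 45, 48 → 50.

50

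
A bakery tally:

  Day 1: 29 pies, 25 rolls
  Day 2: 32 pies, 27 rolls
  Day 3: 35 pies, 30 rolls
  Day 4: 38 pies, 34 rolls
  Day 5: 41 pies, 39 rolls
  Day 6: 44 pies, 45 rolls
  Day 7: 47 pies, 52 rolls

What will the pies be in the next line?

For the pies, +3 each step: 29, 32, 35, 38, 41, 44, 47 → 50.

50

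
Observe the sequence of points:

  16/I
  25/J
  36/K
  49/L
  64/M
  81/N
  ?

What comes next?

First component goes 16, 25, 36, 49, 64, 81 → 100 (perfect squares: 4², 5², 6², …).
For the letter, letters move forward 1 place in the alphabet: I, J, K, L, M, N → O.
So the next point is 100/O.

100/O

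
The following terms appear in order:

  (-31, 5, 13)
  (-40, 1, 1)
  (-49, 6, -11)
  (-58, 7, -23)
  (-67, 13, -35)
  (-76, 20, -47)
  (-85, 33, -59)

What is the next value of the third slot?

First slot: −9 each step, so -31, -40, -49, -58, -67, -76, -85 → -94.
Second slot: each term is the sum of the two before it, so 5, 1, 6, 7, 13, 20, 33 → 53.
Third slot — −12 each step: 13, 1, -11, -23, -35, -47, -59 → -71.

-71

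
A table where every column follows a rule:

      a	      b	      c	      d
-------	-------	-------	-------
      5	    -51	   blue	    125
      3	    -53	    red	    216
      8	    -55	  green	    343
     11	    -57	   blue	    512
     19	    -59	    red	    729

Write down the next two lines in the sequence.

Column a goes 5, 3, 8, 11, 19 → 30 → 49 (each term is the sum of the two before it).
For the column b, −2 each step: -51, -53, -55, -57, -59 → -61 → -63.
For the column c, repeats blue → red → green: blue, red, green, blue, red → green → blue.
Column d: perfect cubes: 5³, 6³, 7³, …; 125, 216, 343, 512, 729 → 1000 → 1331.
So the next two lines are 30  -61  green  1000 and 49  -63  blue  1331.

30  -61  green  1000; 49  -63  blue  1331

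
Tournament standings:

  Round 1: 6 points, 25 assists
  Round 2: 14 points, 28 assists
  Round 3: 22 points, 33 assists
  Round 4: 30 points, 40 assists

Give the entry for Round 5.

Points: 6, 14, 22, 30 → 38 (+8 each step).
For the assists, differences are 3, 5, 7, … (increasing by 2 each time): 25, 28, 33, 40 → 49.
Putting it together: 38 points, 49 assists.

38 points, 49 assists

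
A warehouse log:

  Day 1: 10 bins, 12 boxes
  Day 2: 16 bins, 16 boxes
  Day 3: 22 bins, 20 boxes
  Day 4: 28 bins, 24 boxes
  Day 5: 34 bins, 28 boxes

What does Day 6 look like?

Bins: +6 each step, so 10, 16, 22, 28, 34 → 40.
Boxes: 12, 16, 20, 24, 28 → 32 (+4 each step).
Combining the parts gives 40 bins, 32 boxes.

40 bins, 32 boxes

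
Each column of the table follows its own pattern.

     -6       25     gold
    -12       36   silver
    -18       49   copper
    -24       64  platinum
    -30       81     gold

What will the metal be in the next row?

silver

First component goes -6, -12, -18, -24, -30 → -36 (−6 each step).
Second component goes 25, 36, 49, 64, 81 → 100 (perfect squares: 5², 6², 7², …).
Metal: repeats gold → silver → copper → platinum, so gold, silver, copper, platinum, gold → silver.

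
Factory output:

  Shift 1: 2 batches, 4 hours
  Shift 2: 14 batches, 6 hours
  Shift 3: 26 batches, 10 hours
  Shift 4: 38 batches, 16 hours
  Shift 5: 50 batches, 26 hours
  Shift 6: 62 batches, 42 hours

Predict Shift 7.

Batches: +12 each step, so 2, 14, 26, 38, 50, 62 → 74.
Hours: each term is the sum of the two before it; 4, 6, 10, 16, 26, 42 → 68.
Putting it together: 74 batches, 68 hours.

74 batches, 68 hours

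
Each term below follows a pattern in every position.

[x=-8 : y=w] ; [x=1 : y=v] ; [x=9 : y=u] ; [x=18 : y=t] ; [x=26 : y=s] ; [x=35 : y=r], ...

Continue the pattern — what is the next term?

[x=43 : y=q]

X — alternating steps +9, +8, +9, +8, …: -8, 1, 9, 18, 26, 35 → 43.
Y: letters move back 1 place in the alphabet, so w, v, u, t, s, r → q.
Combining the parts gives [x=43 : y=q].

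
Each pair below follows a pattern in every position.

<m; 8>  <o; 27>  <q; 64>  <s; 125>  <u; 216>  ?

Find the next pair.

For the letter, letters move forward 2 places in the alphabet: m, o, q, s, u → w.
Second slot: 8, 27, 64, 125, 216 → 343 (perfect cubes: 2³, 3³, 4³, …).
Putting it together: <w; 343>.

<w; 343>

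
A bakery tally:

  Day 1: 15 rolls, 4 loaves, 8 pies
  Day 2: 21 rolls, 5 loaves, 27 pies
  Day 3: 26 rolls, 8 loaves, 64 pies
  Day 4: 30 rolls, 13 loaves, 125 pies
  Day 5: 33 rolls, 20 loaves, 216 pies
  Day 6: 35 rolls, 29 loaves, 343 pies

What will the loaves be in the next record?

Loaves: differences are 1, 3, 5, … (increasing by 2 each time); 4, 5, 8, 13, 20, 29 → 40.

40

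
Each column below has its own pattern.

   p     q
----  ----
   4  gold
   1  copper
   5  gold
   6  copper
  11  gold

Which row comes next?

Column p: each term is the sum of the two before it; 4, 1, 5, 6, 11 → 17.
Column q: alternates gold ↔ copper; gold, copper, gold, copper, gold → copper.
Combining the parts gives 17  copper.

17  copper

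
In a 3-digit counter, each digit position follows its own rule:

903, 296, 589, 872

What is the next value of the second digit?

6

Second digit goes 0, 9, 8, 7 → 6 (−1 each step, mod 10).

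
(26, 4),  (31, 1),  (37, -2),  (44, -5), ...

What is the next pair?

First coordinate — differences are 5, 6, 7, … (increasing by 1 each time): 26, 31, 37, 44 → 52.
Second coordinate: −3 each step; 4, 1, -2, -5 → -8.
So the next pair is (52, -8).

(52, -8)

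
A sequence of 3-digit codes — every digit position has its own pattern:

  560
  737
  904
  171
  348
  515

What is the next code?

First digit goes 5, 7, 9, 1, 3, 5 → 7 (+2 each step, mod 10).
Second digit: −3 each step, mod 10, so 6, 3, 0, 7, 4, 1 → 8.
Third digit — −3 each step, mod 10: 0, 7, 4, 1, 8, 5 → 2.
Combining the parts gives 782.

782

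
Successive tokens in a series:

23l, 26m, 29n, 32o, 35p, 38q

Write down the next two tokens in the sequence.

41r then 44s

First component — +3 each step: 23, 26, 29, 32, 35, 38 → 41 → 44.
Letter: l, m, n, o, p, q → r → s (letters move forward 1 place in the alphabet).
So the next two tokens are 41r and 44s.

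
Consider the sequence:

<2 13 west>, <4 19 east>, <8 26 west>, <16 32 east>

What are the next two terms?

<32 39 west>, <64 45 east>

First coordinate: ×2 each step; 2, 4, 8, 16 → 32 → 64.
For the second coordinate, alternating steps +6, +7, +6, +7, …: 13, 19, 26, 32 → 39 → 45.
Direction goes west, east, west, east → west → east (alternates west ↔ east).
So the next two terms are <32 39 west> and <64 45 east>.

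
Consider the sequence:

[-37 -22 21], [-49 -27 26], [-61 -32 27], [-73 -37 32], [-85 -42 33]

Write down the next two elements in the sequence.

First component — −12 each step: -37, -49, -61, -73, -85 → -97 → -109.
Second component: -22, -27, -32, -37, -42 → -47 → -52 (−5 each step).
Third component: alternating steps +5, +1, +5, +1, …; 21, 26, 27, 32, 33 → 38 → 39.
So the next two elements are [-97 -47 38] and [-109 -52 39].

[-97 -47 38], [-109 -52 39]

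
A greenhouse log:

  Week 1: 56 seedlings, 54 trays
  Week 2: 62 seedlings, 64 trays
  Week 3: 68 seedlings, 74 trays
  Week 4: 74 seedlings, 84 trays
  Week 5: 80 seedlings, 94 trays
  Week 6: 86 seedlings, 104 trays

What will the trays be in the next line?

114

Trays: +10 each step, so 54, 64, 74, 84, 94, 104 → 114.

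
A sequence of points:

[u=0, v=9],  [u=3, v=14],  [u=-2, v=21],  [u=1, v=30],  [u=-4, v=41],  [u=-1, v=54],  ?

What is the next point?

[u=-6, v=69]

U goes 0, 3, -2, 1, -4, -1 → -6 (alternating steps +3, −5, +3, −5, …).
V goes 9, 14, 21, 30, 41, 54 → 69 (differences are 5, 7, 9, … (increasing by 2 each time)).
So the next point is [u=-6, v=69].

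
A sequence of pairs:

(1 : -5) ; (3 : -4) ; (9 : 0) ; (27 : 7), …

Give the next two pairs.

First slot — ×3 each step: 1, 3, 9, 27 → 81 → 243.
Second slot: differences are 1, 4, 7, … (increasing by 3 each time), so -5, -4, 0, 7 → 17 → 30.
Putting the parts together: (81 : 17) and then (243 : 30).

(81 : 17), (243 : 30)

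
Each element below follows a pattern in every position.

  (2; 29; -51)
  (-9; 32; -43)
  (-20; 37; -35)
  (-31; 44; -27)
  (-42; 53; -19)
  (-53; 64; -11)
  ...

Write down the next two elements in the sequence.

First part: 2, -9, -20, -31, -42, -53 → -64 → -75 (−11 each step).
Second part: differences are 3, 5, 7, … (increasing by 2 each time); 29, 32, 37, 44, 53, 64 → 77 → 92.
Third part: +8 each step; -51, -43, -35, -27, -19, -11 → -3 → 5.
Putting the parts together: (-64; 77; -3) and then (-75; 92; 5).

(-64; 77; -3), (-75; 92; 5)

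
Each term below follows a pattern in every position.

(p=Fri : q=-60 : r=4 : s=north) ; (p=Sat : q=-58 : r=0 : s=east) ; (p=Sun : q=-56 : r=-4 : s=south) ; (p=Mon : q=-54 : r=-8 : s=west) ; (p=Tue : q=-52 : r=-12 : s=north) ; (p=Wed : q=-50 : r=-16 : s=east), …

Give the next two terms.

(p=Thu : q=-48 : r=-20 : s=south), (p=Fri : q=-46 : r=-24 : s=west)

P — runs through the weekdays Mon→Sun: Fri, Sat, Sun, Mon, Tue, Wed → Thu → Fri.
Q: -60, -58, -56, -54, -52, -50 → -48 → -46 (+2 each step).
For the r, −4 each step: 4, 0, -4, -8, -12, -16 → -20 → -24.
S: repeats north → east → south → west; north, east, south, west, north, east → south → west.
So the next two terms are (p=Thu : q=-48 : r=-20 : s=south) and (p=Fri : q=-46 : r=-24 : s=west).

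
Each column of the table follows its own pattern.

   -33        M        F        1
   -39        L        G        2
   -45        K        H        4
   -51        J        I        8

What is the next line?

First component goes -33, -39, -45, -51 → -57 (−6 each step).
First letter: letters move back 1 place in the alphabet; M, L, K, J → I.
Second letter — letters move forward 1 place in the alphabet: F, G, H, I → J.
Fourth component: 1, 2, 4, 8 → 16 (×2 each step).
Putting it together: -57  I  J  16.

-57  I  J  16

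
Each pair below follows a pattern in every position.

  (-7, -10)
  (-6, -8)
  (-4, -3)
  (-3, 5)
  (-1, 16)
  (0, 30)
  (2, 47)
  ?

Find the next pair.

First component: -7, -6, -4, -3, -1, 0, 2 → 3 (alternating steps +1, +2, +1, +2, …).
Second component: differences are 2, 5, 8, … (increasing by 3 each time), so -10, -8, -3, 5, 16, 30, 47 → 67.
Putting it together: (3, 67).

(3, 67)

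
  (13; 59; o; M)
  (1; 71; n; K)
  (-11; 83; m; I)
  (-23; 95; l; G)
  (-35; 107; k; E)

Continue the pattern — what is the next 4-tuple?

(-47; 119; j; C)

For the first component, −12 each step: 13, 1, -11, -23, -35 → -47.
Second component: 59, 71, 83, 95, 107 → 119 (+12 each step).
First letter — letters move back 1 place in the alphabet: o, n, m, l, k → j.
Second letter — letters move back 2 places in the alphabet: M, K, I, G, E → C.
So the next 4-tuple is (-47; 119; j; C).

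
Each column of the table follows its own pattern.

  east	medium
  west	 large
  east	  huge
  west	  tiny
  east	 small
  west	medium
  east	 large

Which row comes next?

west  huge

Direction — alternates east ↔ west: east, west, east, west, east, west, east → west.
Size: medium, large, huge, tiny, small, medium, large → huge (repeats medium → large → huge → tiny → small).
So the next row is west  huge.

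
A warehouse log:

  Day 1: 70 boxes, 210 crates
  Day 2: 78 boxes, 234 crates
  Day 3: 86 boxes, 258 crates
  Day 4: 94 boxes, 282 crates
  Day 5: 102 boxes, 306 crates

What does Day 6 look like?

110 boxes, 330 crates

Boxes: +8 each step; 70, 78, 86, 94, 102 → 110.
Crates: 210, 234, 258, 282, 306 → 330 (always 3 × the boxes).
So the next line is 110 boxes, 330 crates.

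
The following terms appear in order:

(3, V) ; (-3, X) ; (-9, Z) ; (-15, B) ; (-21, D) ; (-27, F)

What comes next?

First part: 3, -3, -9, -15, -21, -27 → -33 (−6 each step).
For the letter, letters move forward 2 places in the alphabet, wrapping Z→A: V, X, Z, B, D, F → H.
Combining the parts gives (-33, H).

(-33, H)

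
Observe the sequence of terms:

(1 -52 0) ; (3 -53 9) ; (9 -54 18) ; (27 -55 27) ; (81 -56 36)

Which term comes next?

For the first coordinate, ×3 each step: 1, 3, 9, 27, 81 → 243.
Second coordinate: −1 each step; -52, -53, -54, -55, -56 → -57.
For the third coordinate, +9 each step: 0, 9, 18, 27, 36 → 45.
Putting it together: (243 -57 45).

(243 -57 45)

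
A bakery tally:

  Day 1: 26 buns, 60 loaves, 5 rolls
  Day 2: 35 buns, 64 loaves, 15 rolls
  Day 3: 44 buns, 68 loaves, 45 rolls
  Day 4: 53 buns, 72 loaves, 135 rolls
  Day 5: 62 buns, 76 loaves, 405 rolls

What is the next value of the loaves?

Buns — +9 each step: 26, 35, 44, 53, 62 → 71.
Loaves: +4 each step; 60, 64, 68, 72, 76 → 80.
Rolls: ×3 each step; 5, 15, 45, 135, 405 → 1215.

80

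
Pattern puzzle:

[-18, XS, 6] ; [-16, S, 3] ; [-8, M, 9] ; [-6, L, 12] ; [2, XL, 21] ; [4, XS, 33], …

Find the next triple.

[12, S, 54]

First part goes -18, -16, -8, -6, 2, 4 → 12 (alternating steps +2, +8, +2, +8, …).
Size goes XS, S, M, L, XL, XS → S (repeats XS → S → M → L → XL).
Third part: each term is the sum of the two before it; 6, 3, 9, 12, 21, 33 → 54.
So the next triple is [12, S, 54].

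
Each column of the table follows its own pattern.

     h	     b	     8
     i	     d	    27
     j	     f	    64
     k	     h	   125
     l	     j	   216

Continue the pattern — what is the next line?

First letter goes h, i, j, k, l → m (letters move forward 1 place in the alphabet).
Second letter: letters move forward 2 places in the alphabet; b, d, f, h, j → l.
For the third component, perfect cubes: 2³, 3³, 4³, …: 8, 27, 64, 125, 216 → 343.
So the next line is m  l  343.

m  l  343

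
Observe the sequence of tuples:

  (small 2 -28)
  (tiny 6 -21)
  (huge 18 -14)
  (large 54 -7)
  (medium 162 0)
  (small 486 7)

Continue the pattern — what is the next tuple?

(tiny 1458 14)

Size goes small, tiny, huge, large, medium, small → tiny (repeats small → tiny → huge → large → medium).
For the second value, ×3 each step: 2, 6, 18, 54, 162, 486 → 1458.
Third value — +7 each step: -28, -21, -14, -7, 0, 7 → 14.
Combining the parts gives (tiny 1458 14).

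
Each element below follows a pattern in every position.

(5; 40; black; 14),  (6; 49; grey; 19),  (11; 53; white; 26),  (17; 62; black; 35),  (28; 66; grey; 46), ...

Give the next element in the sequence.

(45; 75; white; 59)

First part: each term is the sum of the two before it, so 5, 6, 11, 17, 28 → 45.
Second part — alternating steps +9, +4, +9, +4, …: 40, 49, 53, 62, 66 → 75.
Shade: repeats black → grey → white; black, grey, white, black, grey → white.
Fourth part: differences are 5, 7, 9, … (increasing by 2 each time), so 14, 19, 26, 35, 46 → 59.
Combining the parts gives (45; 75; white; 59).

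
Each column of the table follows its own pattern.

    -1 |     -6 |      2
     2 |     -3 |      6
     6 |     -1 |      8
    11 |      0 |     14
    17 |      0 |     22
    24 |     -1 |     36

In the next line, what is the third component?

58

Third component: 2, 6, 8, 14, 22, 36 → 58 (each term is the sum of the two before it).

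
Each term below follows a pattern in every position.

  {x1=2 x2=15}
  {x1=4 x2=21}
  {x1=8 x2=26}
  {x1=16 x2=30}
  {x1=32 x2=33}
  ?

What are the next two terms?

X1 goes 2, 4, 8, 16, 32 → 64 → 128 (×2 each step).
X2: differences are 6, 5, 4, … (decreasing by 1 each time), so 15, 21, 26, 30, 33 → 35 → 36.
So the next two terms are {x1=64 x2=35} and {x1=128 x2=36}.

{x1=64 x2=35}, {x1=128 x2=36}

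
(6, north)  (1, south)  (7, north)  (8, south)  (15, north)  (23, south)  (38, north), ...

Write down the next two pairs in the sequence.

(61, south), (99, north)

First slot: each term is the sum of the two before it, so 6, 1, 7, 8, 15, 23, 38 → 61 → 99.
Direction: alternates north ↔ south; north, south, north, south, north, south, north → south → north.
So the next two pairs are (61, south) and (99, north).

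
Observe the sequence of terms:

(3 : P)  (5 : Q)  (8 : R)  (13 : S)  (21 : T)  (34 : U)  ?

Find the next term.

First value goes 3, 5, 8, 13, 21, 34 → 55 (each term is the sum of the two before it).
Letter: letters move forward 1 place in the alphabet; P, Q, R, S, T, U → V.
Combining the parts gives (55 : V).

(55 : V)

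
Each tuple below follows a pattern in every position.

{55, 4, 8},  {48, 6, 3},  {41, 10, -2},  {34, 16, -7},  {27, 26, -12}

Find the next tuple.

For the first slot, −7 each step: 55, 48, 41, 34, 27 → 20.
Second slot: 4, 6, 10, 16, 26 → 42 (each term is the sum of the two before it).
Third slot: −5 each step; 8, 3, -2, -7, -12 → -17.
Combining the parts gives {20, 42, -17}.

{20, 42, -17}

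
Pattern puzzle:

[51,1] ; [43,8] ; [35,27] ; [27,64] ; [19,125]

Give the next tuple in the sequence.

First component goes 51, 43, 35, 27, 19 → 11 (−8 each step).
Second component: perfect cubes: 1³, 2³, 3³, …; 1, 8, 27, 64, 125 → 216.
So the next tuple is [11,216].

[11,216]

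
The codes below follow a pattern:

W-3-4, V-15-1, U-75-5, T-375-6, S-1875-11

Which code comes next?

Letter — letters move back 1 place in the alphabet: W, V, U, T, S → R.
Second component: 3, 15, 75, 375, 1875 → 9375 (×5 each step).
Third component: 4, 1, 5, 6, 11 → 17 (each term is the sum of the two before it).
So the next code is R-9375-17.

R-9375-17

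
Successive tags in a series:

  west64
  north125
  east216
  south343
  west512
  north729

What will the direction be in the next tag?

For the direction, repeats west → north → east → south: west, north, east, south, west, north → east.

east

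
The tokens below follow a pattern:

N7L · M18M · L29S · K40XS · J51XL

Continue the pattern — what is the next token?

Letter: N, M, L, K, J → I (letters move back 1 place in the alphabet).
Second component goes 7, 18, 29, 40, 51 → 62 (+11 each step).
For the size, runs backward through clothing sizes XS→XL: L, M, S, XS, XL → L.
Putting it together: I62L.

I62L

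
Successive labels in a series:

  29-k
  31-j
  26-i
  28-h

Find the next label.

First component: alternating steps +2, −5, +2, −5, …, so 29, 31, 26, 28 → 23.
Letter: letters move back 1 place in the alphabet; k, j, i, h → g.
Combining the parts gives 23-g.

23-g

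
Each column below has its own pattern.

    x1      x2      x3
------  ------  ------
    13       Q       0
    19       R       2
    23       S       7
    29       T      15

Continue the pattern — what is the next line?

Column x1: alternating steps +6, +4, +6, +4, …; 13, 19, 23, 29 → 33.
Column x2: letters move forward 1 place in the alphabet; Q, R, S, T → U.
For the column x3, differences are 2, 5, 8, … (increasing by 3 each time): 0, 2, 7, 15 → 26.
Putting it together: 33  U  26.

33  U  26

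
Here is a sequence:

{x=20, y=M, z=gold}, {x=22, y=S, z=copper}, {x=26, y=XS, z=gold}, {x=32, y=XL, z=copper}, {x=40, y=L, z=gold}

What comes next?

{x=50, y=M, z=copper}

X goes 20, 22, 26, 32, 40 → 50 (differences are 2, 4, 6, … (increasing by 2 each time)).
Y: runs backward through clothing sizes XS→XL; M, S, XS, XL, L → M.
Z: alternates gold ↔ copper, so gold, copper, gold, copper, gold → copper.
Combining the parts gives {x=50, y=M, z=copper}.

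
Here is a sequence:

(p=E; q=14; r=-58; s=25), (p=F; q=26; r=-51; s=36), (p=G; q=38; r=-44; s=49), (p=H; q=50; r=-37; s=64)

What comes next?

(p=I; q=62; r=-30; s=81)

P — letters move forward 1 place in the alphabet: E, F, G, H → I.
Q: +12 each step, so 14, 26, 38, 50 → 62.
R — +7 each step: -58, -51, -44, -37 → -30.
S: 25, 36, 49, 64 → 81 (perfect squares: 5², 6², 7², …).
So the next element is (p=I; q=62; r=-30; s=81).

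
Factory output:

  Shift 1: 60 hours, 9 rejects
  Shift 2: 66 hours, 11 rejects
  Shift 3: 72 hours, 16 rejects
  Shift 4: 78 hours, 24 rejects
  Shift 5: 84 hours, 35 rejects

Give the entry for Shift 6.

Hours goes 60, 66, 72, 78, 84 → 90 (+6 each step).
Rejects goes 9, 11, 16, 24, 35 → 49 (differences are 2, 5, 8, … (increasing by 3 each time)).
So the next line is 90 hours, 49 rejects.

90 hours, 49 rejects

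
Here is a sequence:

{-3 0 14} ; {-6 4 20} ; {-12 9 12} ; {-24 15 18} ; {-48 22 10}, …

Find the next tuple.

{-96 30 16}

For the first entry, ×2 each step: -3, -6, -12, -24, -48 → -96.
Second entry goes 0, 4, 9, 15, 22 → 30 (differences are 4, 5, 6, … (increasing by 1 each time)).
Third entry: alternating steps +6, −8, +6, −8, …, so 14, 20, 12, 18, 10 → 16.
Putting it together: {-96 30 16}.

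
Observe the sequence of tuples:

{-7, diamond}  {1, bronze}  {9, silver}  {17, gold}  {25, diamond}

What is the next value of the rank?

Rank: repeats diamond → bronze → silver → gold; diamond, bronze, silver, gold, diamond → bronze.

bronze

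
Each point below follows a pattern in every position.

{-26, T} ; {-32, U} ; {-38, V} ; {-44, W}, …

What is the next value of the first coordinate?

-50

First coordinate: -26, -32, -38, -44 → -50 (−6 each step).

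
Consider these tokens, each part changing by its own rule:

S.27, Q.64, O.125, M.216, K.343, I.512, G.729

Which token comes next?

For the letter, letters move back 2 places in the alphabet: S, Q, O, M, K, I, G → E.
Second component: perfect cubes: 3³, 4³, 5³, …; 27, 64, 125, 216, 343, 512, 729 → 1000.
Putting it together: E.1000.

E.1000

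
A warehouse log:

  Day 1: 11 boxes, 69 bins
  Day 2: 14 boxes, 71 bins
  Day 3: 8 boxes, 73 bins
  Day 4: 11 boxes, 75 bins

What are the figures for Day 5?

5 boxes, 77 bins

Boxes: alternating steps +3, −6, +3, −6, …; 11, 14, 8, 11 → 5.
Bins: +2 each step, so 69, 71, 73, 75 → 77.
Combining the parts gives 5 boxes, 77 bins.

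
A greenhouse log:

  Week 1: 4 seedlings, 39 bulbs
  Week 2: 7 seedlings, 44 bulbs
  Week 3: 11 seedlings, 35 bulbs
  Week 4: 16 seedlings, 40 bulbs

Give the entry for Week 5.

Seedlings — differences are 3, 4, 5, … (increasing by 1 each time): 4, 7, 11, 16 → 22.
Bulbs: 39, 44, 35, 40 → 31 (alternating steps +5, −9, +5, −9, …).
Combining the parts gives 22 seedlings, 31 bulbs.

22 seedlings, 31 bulbs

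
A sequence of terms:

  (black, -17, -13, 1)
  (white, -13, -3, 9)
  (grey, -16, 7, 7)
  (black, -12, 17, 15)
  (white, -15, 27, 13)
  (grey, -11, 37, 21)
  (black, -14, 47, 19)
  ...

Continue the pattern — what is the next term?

Shade: black, white, grey, black, white, grey, black → white (repeats black → white → grey).
Second slot goes -17, -13, -16, -12, -15, -11, -14 → -10 (alternating steps +4, −3, +4, −3, …).
For the third slot, +10 each step: -13, -3, 7, 17, 27, 37, 47 → 57.
Fourth slot goes 1, 9, 7, 15, 13, 21, 19 → 27 (alternating steps +8, −2, +8, −2, …).
Putting it together: (white, -10, 57, 27).

(white, -10, 57, 27)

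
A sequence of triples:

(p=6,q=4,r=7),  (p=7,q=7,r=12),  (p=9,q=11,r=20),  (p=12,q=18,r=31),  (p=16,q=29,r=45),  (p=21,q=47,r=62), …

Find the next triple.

(p=27,q=76,r=82)

P goes 6, 7, 9, 12, 16, 21 → 27 (differences are 1, 2, 3, … (increasing by 1 each time)).
For the q, each term is the sum of the two before it: 4, 7, 11, 18, 29, 47 → 76.
R: differences are 5, 8, 11, … (increasing by 3 each time); 7, 12, 20, 31, 45, 62 → 82.
Putting it together: (p=27,q=76,r=82).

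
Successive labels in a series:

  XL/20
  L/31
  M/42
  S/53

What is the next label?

XS/64

Size: runs backward through clothing sizes XS→XL; XL, L, M, S → XS.
Second component: +11 each step, so 20, 31, 42, 53 → 64.
So the next label is XS/64.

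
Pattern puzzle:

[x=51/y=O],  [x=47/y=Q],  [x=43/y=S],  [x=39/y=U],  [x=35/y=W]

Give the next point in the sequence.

X: −4 each step, so 51, 47, 43, 39, 35 → 31.
Y — letters move forward 2 places in the alphabet: O, Q, S, U, W → Y.
So the next point is [x=31/y=Y].

[x=31/y=Y]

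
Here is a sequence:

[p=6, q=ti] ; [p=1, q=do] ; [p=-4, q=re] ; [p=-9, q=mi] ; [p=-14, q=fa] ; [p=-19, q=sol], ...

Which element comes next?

P: −5 each step, so 6, 1, -4, -9, -14, -19 → -24.
Q: runs through the solfège scale do→ti; ti, do, re, mi, fa, sol → la.
Combining the parts gives [p=-24, q=la].

[p=-24, q=la]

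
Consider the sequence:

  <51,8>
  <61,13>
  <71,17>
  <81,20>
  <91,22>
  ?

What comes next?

For the first slot, +10 each step: 51, 61, 71, 81, 91 → 101.
Second slot — differences are 5, 4, 3, … (decreasing by 1 each time): 8, 13, 17, 20, 22 → 23.
Putting it together: <101,23>.

<101,23>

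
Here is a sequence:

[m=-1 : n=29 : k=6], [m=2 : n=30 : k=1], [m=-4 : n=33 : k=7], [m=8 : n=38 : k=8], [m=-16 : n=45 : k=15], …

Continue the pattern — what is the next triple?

M: ×(-2) each step, so -1, 2, -4, 8, -16 → 32.
N: differences are 1, 3, 5, … (increasing by 2 each time), so 29, 30, 33, 38, 45 → 54.
K: 6, 1, 7, 8, 15 → 23 (each term is the sum of the two before it).
Combining the parts gives [m=32 : n=54 : k=23].

[m=32 : n=54 : k=23]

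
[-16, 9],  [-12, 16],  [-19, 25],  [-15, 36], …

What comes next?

First coordinate: -16, -12, -19, -15 → -22 (alternating steps +4, −7, +4, −7, …).
Second coordinate goes 9, 16, 25, 36 → 49 (perfect squares: 3², 4², 5², …).
Combining the parts gives [-22, 49].

[-22, 49]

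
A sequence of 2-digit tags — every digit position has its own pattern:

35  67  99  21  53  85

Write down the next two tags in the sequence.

17, 49

First digit: +3 each step, mod 10, so 3, 6, 9, 2, 5, 8 → 1 → 4.
Second digit — +2 each step, mod 10: 5, 7, 9, 1, 3, 5 → 7 → 9.
So the next two tags are 17 and 49.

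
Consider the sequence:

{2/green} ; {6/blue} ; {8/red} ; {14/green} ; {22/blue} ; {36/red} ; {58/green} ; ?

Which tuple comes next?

{94/blue}

First value goes 2, 6, 8, 14, 22, 36, 58 → 94 (each term is the sum of the two before it).
Colour: repeats green → blue → red; green, blue, red, green, blue, red, green → blue.
Combining the parts gives {94/blue}.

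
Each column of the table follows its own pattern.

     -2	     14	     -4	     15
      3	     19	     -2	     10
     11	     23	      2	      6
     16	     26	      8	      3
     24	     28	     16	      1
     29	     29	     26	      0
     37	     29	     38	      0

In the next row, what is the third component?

First component: alternating steps +5, +8, +5, +8, …; -2, 3, 11, 16, 24, 29, 37 → 42.
Second component goes 14, 19, 23, 26, 28, 29, 29 → 28 (differences are 5, 4, 3, … (decreasing by 1 each time)).
Third component: differences are 2, 4, 6, … (increasing by 2 each time); -4, -2, 2, 8, 16, 26, 38 → 52.
Fourth component: together with the second component always sums to 29; 15, 10, 6, 3, 1, 0, 0 → 1.

52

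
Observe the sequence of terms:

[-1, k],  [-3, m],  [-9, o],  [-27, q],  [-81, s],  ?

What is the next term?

First value: -1, -3, -9, -27, -81 → -243 (×3 each step).
For the letter, letters move forward 2 places in the alphabet: k, m, o, q, s → u.
Putting it together: [-243, u].

[-243, u]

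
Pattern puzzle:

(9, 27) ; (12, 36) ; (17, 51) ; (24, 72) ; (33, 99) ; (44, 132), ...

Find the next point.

(57, 171)

First value: 9, 12, 17, 24, 33, 44 → 57 (differences are 3, 5, 7, … (increasing by 2 each time)).
Second value goes 27, 36, 51, 72, 99, 132 → 171 (always 3 × the first value).
Putting it together: (57, 171).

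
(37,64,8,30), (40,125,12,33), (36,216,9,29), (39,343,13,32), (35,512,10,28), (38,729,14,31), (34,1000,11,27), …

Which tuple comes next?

(37,1331,15,30)

First entry: alternating steps +3, −4, +3, −4, …; 37, 40, 36, 39, 35, 38, 34 → 37.
Second entry goes 64, 125, 216, 343, 512, 729, 1000 → 1331 (perfect cubes: 4³, 5³, 6³, …).
Third entry — alternating steps +4, −3, +4, −3, …: 8, 12, 9, 13, 10, 14, 11 → 15.
Fourth entry: always 7 less than the first entry, so 30, 33, 29, 32, 28, 31, 27 → 30.
Combining the parts gives (37,1331,15,30).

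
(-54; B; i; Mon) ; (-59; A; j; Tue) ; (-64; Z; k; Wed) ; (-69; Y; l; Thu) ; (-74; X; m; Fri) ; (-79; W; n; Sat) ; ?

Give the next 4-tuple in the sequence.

First entry: −5 each step, so -54, -59, -64, -69, -74, -79 → -84.
For the first letter, letters move back 1 place in the alphabet, wrapping A→Z: B, A, Z, Y, X, W → V.
Second letter: i, j, k, l, m, n → o (letters move forward 1 place in the alphabet).
Day goes Mon, Tue, Wed, Thu, Fri, Sat → Sun (runs through the weekdays Mon→Sun).
So the next 4-tuple is (-84; V; o; Sun).

(-84; V; o; Sun)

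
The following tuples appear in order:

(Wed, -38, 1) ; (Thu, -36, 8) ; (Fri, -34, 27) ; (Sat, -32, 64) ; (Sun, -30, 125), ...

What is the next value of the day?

Mon

Day: Wed, Thu, Fri, Sat, Sun → Mon (runs through the weekdays Mon→Sun).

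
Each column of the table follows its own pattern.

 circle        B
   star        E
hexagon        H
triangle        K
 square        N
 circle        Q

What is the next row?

star  T

Shape: repeats circle → star → hexagon → triangle → square; circle, star, hexagon, triangle, square, circle → star.
Letter: letters move forward 3 places in the alphabet; B, E, H, K, N, Q → T.
Combining the parts gives star  T.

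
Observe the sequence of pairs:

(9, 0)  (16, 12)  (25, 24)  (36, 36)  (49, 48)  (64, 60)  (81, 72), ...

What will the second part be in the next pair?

84

Second part: +12 each step; 0, 12, 24, 36, 48, 60, 72 → 84.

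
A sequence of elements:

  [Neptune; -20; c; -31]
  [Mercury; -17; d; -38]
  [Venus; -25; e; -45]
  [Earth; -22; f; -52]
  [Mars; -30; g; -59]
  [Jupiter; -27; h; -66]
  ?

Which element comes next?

[Saturn; -35; i; -73]

Planet: Neptune, Mercury, Venus, Earth, Mars, Jupiter → Saturn (runs through the planets Mercury→Neptune).
Second value: -20, -17, -25, -22, -30, -27 → -35 (alternating steps +3, −8, +3, −8, …).
Letter goes c, d, e, f, g, h → i (letters move forward 1 place in the alphabet).
Fourth value: -31, -38, -45, -52, -59, -66 → -73 (−7 each step).
So the next element is [Saturn; -35; i; -73].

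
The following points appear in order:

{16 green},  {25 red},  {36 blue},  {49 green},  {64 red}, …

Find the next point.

{81 blue}

For the first component, perfect squares: 4², 5², 6², …: 16, 25, 36, 49, 64 → 81.
Colour: repeats green → red → blue, so green, red, blue, green, red → blue.
Combining the parts gives {81 blue}.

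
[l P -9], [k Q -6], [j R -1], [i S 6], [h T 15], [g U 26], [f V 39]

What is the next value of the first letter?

e

For the first letter, letters move back 1 place in the alphabet: l, k, j, i, h, g, f → e.
Second letter: letters move forward 1 place in the alphabet; P, Q, R, S, T, U, V → W.
Third part: differences are 3, 5, 7, … (increasing by 2 each time), so -9, -6, -1, 6, 15, 26, 39 → 54.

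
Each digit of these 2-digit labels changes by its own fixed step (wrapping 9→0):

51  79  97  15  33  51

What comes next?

First digit: +2 each step, mod 10; 5, 7, 9, 1, 3, 5 → 7.
Second digit: 1, 9, 7, 5, 3, 1 → 9 (−2 each step, mod 10).
So the next label is 79.

79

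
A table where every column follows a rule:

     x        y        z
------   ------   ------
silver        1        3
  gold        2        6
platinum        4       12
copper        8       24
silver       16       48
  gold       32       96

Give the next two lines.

platinum  64  192; copper  128  384

Column x: repeats silver → gold → platinum → copper; silver, gold, platinum, copper, silver, gold → platinum → copper.
Column y: ×2 each step; 1, 2, 4, 8, 16, 32 → 64 → 128.
Column z: always 3 × the column y; 3, 6, 12, 24, 48, 96 → 192 → 384.
So the next two lines are platinum  64  192 and copper  128  384.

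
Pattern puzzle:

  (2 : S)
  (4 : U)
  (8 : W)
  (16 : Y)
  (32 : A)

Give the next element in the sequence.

First value goes 2, 4, 8, 16, 32 → 64 (×2 each step).
Letter — letters move forward 2 places in the alphabet, wrapping Z→A: S, U, W, Y, A → C.
Putting it together: (64 : C).

(64 : C)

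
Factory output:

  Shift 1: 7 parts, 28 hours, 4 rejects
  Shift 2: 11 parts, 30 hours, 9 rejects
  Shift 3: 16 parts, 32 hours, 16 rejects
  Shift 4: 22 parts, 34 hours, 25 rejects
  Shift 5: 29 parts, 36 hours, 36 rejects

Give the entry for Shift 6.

Parts goes 7, 11, 16, 22, 29 → 37 (differences are 4, 5, 6, … (increasing by 1 each time)).
Hours: +2 each step, so 28, 30, 32, 34, 36 → 38.
Rejects goes 4, 9, 16, 25, 36 → 49 (perfect squares: 2², 3², 4², …).
So the next row is 37 parts, 38 hours, 49 rejects.

37 parts, 38 hours, 49 rejects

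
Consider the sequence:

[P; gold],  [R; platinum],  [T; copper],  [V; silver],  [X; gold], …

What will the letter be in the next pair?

Z

Letter: letters move forward 2 places in the alphabet; P, R, T, V, X → Z.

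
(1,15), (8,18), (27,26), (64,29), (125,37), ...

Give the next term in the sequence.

(216,40)

First coordinate — perfect cubes: 1³, 2³, 3³, …: 1, 8, 27, 64, 125 → 216.
Second coordinate: alternating steps +3, +8, +3, +8, …, so 15, 18, 26, 29, 37 → 40.
So the next term is (216,40).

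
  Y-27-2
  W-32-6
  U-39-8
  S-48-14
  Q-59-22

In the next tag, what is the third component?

36

Third component: each term is the sum of the two before it, so 2, 6, 8, 14, 22 → 36.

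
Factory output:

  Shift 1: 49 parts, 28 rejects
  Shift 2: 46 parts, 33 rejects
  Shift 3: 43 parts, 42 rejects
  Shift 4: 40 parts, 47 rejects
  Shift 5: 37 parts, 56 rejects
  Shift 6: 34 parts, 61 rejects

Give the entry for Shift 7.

31 parts, 70 rejects

Parts goes 49, 46, 43, 40, 37, 34 → 31 (−3 each step).
Rejects: alternating steps +5, +9, +5, +9, …; 28, 33, 42, 47, 56, 61 → 70.
So the next line is 31 parts, 70 rejects.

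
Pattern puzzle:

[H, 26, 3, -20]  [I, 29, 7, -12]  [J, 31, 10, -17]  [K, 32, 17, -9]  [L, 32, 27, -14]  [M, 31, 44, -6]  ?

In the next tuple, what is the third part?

For the third part, each term is the sum of the two before it: 3, 7, 10, 17, 27, 44 → 71.

71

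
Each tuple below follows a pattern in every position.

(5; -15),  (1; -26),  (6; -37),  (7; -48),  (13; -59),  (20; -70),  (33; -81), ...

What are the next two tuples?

First slot: each term is the sum of the two before it, so 5, 1, 6, 7, 13, 20, 33 → 53 → 86.
Second slot: −11 each step; -15, -26, -37, -48, -59, -70, -81 → -92 → -103.
So the next two tuples are (53; -92) and (86; -103).

(53; -92), (86; -103)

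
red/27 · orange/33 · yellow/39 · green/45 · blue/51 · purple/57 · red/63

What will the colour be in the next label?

orange

Colour: repeats red → orange → yellow → green → blue → purple, so red, orange, yellow, green, blue, purple, red → orange.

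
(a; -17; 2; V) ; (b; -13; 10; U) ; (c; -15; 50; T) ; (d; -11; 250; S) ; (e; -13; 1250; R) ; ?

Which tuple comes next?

(f; -9; 6250; Q)

First letter: letters move forward 1 place in the alphabet; a, b, c, d, e → f.
Second component: -17, -13, -15, -11, -13 → -9 (alternating steps +4, −2, +4, −2, …).
Third component goes 2, 10, 50, 250, 1250 → 6250 (×5 each step).
Second letter goes V, U, T, S, R → Q (letters move back 1 place in the alphabet).
Putting it together: (f; -9; 6250; Q).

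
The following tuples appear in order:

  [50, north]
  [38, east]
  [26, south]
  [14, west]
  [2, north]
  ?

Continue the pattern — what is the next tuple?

First coordinate: −12 each step, so 50, 38, 26, 14, 2 → -10.
For the direction, repeats north → east → south → west: north, east, south, west, north → east.
Putting it together: [-10, east].

[-10, east]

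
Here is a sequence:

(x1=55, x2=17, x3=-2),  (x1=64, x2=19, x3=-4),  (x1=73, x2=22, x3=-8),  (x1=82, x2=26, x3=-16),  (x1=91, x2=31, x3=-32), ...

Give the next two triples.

(x1=100, x2=37, x3=-64), (x1=109, x2=44, x3=-128)

X1: 55, 64, 73, 82, 91 → 100 → 109 (+9 each step).
X2: differences are 2, 3, 4, … (increasing by 1 each time); 17, 19, 22, 26, 31 → 37 → 44.
X3: -2, -4, -8, -16, -32 → -64 → -128 (×2 each step).
So the next two triples are (x1=100, x2=37, x3=-64) and (x1=109, x2=44, x3=-128).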